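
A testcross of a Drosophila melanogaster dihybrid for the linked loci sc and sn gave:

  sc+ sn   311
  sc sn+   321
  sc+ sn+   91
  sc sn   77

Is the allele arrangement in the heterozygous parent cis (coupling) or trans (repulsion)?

trans

The two most frequent classes are sc+ sn (311) and sc sn+ (321); these are the parental (non-recombinant) types.
So the F1 carried sc+ sn on one chromosome and sc sn+ on the other — the recessive alleles are on opposite chromosomes (trans / repulsion).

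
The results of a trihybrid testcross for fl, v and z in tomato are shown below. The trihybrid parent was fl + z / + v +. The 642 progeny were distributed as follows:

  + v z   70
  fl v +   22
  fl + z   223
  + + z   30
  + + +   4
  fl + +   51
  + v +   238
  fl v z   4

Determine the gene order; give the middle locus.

v

The two rarest classes, fl v z and + + +, are the double crossovers. Comparing them with the parentals, only the v allele has switched, so v is the middle locus and the order is z – v – fl.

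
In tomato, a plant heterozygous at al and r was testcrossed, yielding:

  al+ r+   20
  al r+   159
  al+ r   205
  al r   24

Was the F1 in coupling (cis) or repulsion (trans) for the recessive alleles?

trans

The two most frequent classes are al+ r (205) and al r+ (159); these are the parental (non-recombinant) types.
So the F1 carried al+ r on one chromosome and al r+ on the other — the recessive alleles are on opposite chromosomes (trans / repulsion).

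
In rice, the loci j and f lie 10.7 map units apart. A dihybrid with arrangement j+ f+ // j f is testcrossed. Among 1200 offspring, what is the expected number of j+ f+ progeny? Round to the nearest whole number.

A map distance of 10.7 map units corresponds to a recombination frequency of 0.107.
The F1 is j+ f+ / j f, so j+ f+ is a parental gamete class with expected frequency (1 − r)/2 = 0.893/2 = 0.4465.
Expected number = 0.4465 × 1200 = 535.80 ≈ 536.

536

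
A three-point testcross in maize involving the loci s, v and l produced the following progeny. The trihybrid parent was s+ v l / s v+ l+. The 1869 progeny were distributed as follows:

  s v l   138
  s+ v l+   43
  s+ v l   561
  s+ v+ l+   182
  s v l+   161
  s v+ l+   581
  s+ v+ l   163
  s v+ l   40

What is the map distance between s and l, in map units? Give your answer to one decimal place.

The two rarest classes, s+ v l+ and s v+ l, are the double crossovers. Comparing them with the parentals, only the l allele has switched, so l is the middle locus and the order is s – l – v.
Crossovers in the s–l interval produce the single-crossover classes s v l and s+ v+ l+ (138 + 182 = 320) plus the double crossovers (83).
RF(s–l) = (320 + 83) / 1869 = 403/1869 = 0.2156 → 21.6 map units.

21.6 map units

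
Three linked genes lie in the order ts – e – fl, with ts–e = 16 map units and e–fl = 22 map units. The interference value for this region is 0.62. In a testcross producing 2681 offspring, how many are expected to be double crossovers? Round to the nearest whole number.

36

Map distances give recombination frequencies of 0.160 and 0.220 for the two intervals.
With interference 0.62 (so coincidence = 0.38), expected double-crossover frequency = 0.160 × 0.220 × 0.38 = 0.01338.
Expected number = 0.01338 × 2681 = 35.86 ≈ 36.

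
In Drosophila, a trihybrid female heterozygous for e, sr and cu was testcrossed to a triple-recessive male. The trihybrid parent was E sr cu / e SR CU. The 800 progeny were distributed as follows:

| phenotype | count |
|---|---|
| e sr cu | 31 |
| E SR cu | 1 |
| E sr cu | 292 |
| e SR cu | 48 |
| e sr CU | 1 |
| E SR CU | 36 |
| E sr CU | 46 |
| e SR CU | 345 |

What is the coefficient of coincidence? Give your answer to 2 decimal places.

The two rarest classes, E SR cu and e sr CU, are the double crossovers. Comparing them with the parentals, only the sr allele has switched, so sr is the middle locus and the order is cu – sr – e.
cu–sr: (94 + 2)/800 = 0.1200; sr–e: (67 + 2)/800 = 0.0862.
Expected DCO frequency = 0.1200 × 0.0862 ≈ 0.01034; observed = 2/800 ≈ 0.00250.
Coefficient of coincidence = 0.00250/0.01034 ≈ 0.24.

0.24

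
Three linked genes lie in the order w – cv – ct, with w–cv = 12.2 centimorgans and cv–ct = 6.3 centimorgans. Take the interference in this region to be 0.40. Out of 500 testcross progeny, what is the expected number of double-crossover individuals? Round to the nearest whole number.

2

Map distances give recombination frequencies of 0.122 and 0.063 for the two intervals.
With interference 0.40 (so coincidence = 0.60), expected double-crossover frequency = 0.122 × 0.063 × 0.60 = 0.00461.
Expected number = 0.00461 × 500 = 2.31 ≈ 2.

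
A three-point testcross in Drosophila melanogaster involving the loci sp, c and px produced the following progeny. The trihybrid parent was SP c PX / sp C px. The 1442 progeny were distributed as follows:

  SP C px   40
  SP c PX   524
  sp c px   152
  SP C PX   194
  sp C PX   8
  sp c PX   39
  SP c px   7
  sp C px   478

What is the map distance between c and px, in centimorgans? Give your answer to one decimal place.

The two rarest classes, SP c px and sp C PX, are the double crossovers. Comparing them with the parentals, only the px allele has switched, so px is the middle locus and the order is c – px – sp.
Crossovers in the c–px interval produce the single-crossover classes SP C PX and sp c px (194 + 152 = 346) plus the double crossovers (15).
RF(c–px) = (346 + 15) / 1442 = 361/1442 = 0.2503 → 25.0 centimorgans.

25.0 centimorgans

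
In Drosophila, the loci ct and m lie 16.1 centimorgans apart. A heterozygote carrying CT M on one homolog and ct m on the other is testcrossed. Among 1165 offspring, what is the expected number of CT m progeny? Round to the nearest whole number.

94

A map distance of 16.1 centimorgans corresponds to a recombination frequency of 0.161.
The F1 is CT M / ct m, so CT m is a recombinant gamete class with expected frequency r/2 = 0.161/2 = 0.0805.
Expected number = 0.0805 × 1165 = 93.78 ≈ 94.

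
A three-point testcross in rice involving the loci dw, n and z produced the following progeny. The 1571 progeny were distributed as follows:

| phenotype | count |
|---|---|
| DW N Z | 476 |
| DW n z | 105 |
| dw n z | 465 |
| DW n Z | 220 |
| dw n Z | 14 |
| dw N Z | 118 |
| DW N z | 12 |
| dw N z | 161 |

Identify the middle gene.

The two most frequent reciprocal classes, DW N Z and dw n z, are the parental types, so the F1 was DW N Z / dw n z.
The two rarest classes, DW N z and dw n Z, are the double crossovers. Comparing them with the parentals, only the z allele has switched, so z is the middle locus and the order is dw – z – n.

z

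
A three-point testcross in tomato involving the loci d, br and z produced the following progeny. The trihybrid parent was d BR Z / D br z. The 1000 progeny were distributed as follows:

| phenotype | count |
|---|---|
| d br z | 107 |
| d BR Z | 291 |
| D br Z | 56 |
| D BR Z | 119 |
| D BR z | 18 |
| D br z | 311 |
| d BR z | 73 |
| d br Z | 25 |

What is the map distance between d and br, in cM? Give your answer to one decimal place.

The two rarest classes, d br Z and D BR z, are the double crossovers. Comparing them with the parentals, only the br allele has switched, so br is the middle locus and the order is z – br – d.
Crossovers in the br–d interval produce the single-crossover classes D BR Z and d br z (119 + 107 = 226) plus the double crossovers (43).
RF(br–d) = (226 + 43) / 1000 = 269/1000 = 0.2690 → 26.9 cM.

26.9 cM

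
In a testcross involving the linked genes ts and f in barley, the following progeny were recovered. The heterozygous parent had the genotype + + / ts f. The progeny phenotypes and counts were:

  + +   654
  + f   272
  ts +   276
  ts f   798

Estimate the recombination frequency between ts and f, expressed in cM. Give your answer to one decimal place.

27.4 cM

The recombinant classes are + f and ts +: 272 + 276 = 548.
Recombination frequency = 548/2000 = 0.2740 ≈ 27.4%, i.e. 27.4 cM.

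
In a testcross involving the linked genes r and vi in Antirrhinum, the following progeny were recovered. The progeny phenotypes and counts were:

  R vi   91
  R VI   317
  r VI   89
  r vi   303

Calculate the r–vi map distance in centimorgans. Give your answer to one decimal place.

22.5 centimorgans

The two most frequent classes, R VI (317) and r vi (303), are the parental types, so the F1 was R VI / r vi.
The recombinant classes are R vi and r VI: 91 + 89 = 180.
Recombination frequency = 180/800 = 0.2250 ≈ 22.5%, i.e. 22.5 centimorgans.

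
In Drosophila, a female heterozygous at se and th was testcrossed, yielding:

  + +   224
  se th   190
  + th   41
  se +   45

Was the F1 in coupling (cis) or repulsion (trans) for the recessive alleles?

The two most frequent classes are + + (224) and se th (190); these are the parental (non-recombinant) types.
So the F1 carried + + on one chromosome and se th on the other — the recessive alleles are on the same chromosome (cis / coupling).

cis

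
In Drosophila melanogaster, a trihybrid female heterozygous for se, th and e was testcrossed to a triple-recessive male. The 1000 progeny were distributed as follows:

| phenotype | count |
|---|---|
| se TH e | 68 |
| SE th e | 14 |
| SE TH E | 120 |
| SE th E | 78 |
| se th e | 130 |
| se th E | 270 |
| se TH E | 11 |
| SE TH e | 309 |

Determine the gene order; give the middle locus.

The two most frequent reciprocal classes, se th E and SE TH e, are the parental types, so the F1 was se th E / SE TH e.
The two rarest classes, se TH E and SE th e, are the double crossovers. Comparing them with the parentals, only the th allele has switched, so th is the middle locus and the order is se – th – e.

th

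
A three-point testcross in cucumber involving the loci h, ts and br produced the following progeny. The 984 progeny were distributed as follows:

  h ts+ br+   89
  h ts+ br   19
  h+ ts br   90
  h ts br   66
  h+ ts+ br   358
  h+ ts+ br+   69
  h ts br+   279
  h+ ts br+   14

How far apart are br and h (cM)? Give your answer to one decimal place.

The two most frequent reciprocal classes, h+ ts+ br and h ts br+, are the parental types, so the F1 was h+ ts+ br / h ts br+.
The two rarest classes, h ts+ br and h+ ts br+, are the double crossovers. Comparing them with the parentals, only the h allele has switched, so h is the middle locus and the order is br – h – ts.
Crossovers in the br–h interval produce the single-crossover classes h+ ts+ br+ and h ts br (69 + 66 = 135) plus the double crossovers (33).
RF(br–h) = (135 + 33) / 984 = 168/984 = 0.1707 → 17.1 cM.

17.1 cM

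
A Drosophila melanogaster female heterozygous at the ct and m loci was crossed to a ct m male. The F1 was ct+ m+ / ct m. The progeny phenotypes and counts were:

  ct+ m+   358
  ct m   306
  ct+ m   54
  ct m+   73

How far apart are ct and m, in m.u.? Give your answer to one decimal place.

16.1 m.u.

The recombinant classes are ct+ m and ct m+: 54 + 73 = 127.
Recombination frequency = 127/791 = 0.1606 ≈ 16.1%, i.e. 16.1 m.u.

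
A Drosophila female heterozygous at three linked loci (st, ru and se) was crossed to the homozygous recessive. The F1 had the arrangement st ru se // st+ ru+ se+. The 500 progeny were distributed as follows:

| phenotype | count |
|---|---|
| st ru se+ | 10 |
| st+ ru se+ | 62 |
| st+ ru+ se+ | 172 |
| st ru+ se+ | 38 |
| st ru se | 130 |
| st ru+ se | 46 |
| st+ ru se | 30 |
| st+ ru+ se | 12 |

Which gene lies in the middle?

se

The two rarest classes, st ru se+ and st+ ru+ se, are the double crossovers. Comparing them with the parentals, only the se allele has switched, so se is the middle locus and the order is st – se – ru.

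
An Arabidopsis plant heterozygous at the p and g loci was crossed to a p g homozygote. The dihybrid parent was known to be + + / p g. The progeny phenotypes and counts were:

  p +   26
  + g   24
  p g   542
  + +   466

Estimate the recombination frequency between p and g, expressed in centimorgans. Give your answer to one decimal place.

4.7 centimorgans

The recombinant classes are + g and p +: 24 + 26 = 50.
Recombination frequency = 50/1058 = 0.0473 ≈ 4.7%, i.e. 4.7 centimorgans.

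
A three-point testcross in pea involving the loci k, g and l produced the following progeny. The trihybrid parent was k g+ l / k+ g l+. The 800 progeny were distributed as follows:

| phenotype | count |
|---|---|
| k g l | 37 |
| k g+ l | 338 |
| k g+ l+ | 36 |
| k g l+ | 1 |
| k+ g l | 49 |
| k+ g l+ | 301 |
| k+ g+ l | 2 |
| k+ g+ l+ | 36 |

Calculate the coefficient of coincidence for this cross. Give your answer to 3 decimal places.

The two rarest classes, k+ g+ l and k g l+, are the double crossovers. Comparing them with the parentals, only the k allele has switched, so k is the middle locus and the order is g – k – l.
g–k: (73 + 3)/800 = 0.0950; k–l: (85 + 3)/800 = 0.1100.
Expected DCO frequency = 0.0950 × 0.1100 ≈ 0.01045; observed = 3/800 ≈ 0.00375.
Coefficient of coincidence = 0.00375/0.01045 ≈ 0.359.

0.359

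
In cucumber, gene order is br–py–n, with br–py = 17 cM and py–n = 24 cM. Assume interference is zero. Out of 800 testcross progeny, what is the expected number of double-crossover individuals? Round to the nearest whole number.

33

Map distances give recombination frequencies of 0.170 and 0.240 for the two intervals.
With no interference, expected double-crossover frequency = 0.170 × 0.240 = 0.04080.
Expected number = 0.04080 × 800 = 32.64 ≈ 33.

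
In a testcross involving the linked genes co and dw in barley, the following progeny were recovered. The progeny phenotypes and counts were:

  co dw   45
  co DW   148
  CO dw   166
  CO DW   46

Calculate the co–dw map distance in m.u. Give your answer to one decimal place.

22.5 m.u.

The two most frequent classes, CO dw (166) and co DW (148), are the parental types, so the F1 was CO dw / co DW.
The recombinant classes are CO DW and co dw: 46 + 45 = 91.
Recombination frequency = 91/405 = 0.2247 ≈ 22.5%, i.e. 22.5 m.u.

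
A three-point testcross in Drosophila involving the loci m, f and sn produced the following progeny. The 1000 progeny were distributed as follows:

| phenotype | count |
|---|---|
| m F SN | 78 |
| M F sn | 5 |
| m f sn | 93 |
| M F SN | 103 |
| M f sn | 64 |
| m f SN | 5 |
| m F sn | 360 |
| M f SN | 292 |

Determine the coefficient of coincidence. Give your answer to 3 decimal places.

The two most frequent reciprocal classes, m F sn and M f SN, are the parental types, so the F1 was m F sn / M f SN.
The two rarest classes, M F sn and m f SN, are the double crossovers. Comparing them with the parentals, only the m allele has switched, so m is the middle locus and the order is f – m – sn.
f–m: (196 + 10)/1000 = 0.2060; m–sn: (142 + 10)/1000 = 0.1520.
Expected DCO frequency = 0.2060 × 0.1520 ≈ 0.03131; observed = 10/1000 ≈ 0.01000.
Coefficient of coincidence = 0.01000/0.03131 ≈ 0.319.

0.319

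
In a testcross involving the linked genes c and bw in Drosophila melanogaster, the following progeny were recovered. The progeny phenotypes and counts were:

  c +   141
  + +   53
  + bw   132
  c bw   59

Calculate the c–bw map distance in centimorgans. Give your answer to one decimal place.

The two most frequent classes, + bw (132) and c + (141), are the parental types, so the F1 was + bw / c +.
The recombinant classes are + + and c bw: 53 + 59 = 112.
Recombination frequency = 112/385 = 0.2909 ≈ 29.1%, i.e. 29.1 centimorgans.

29.1 centimorgans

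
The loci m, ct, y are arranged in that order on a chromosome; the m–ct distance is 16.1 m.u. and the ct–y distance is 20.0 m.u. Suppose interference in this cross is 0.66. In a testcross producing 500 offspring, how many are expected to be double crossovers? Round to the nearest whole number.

Map distances give recombination frequencies of 0.161 and 0.200 for the two intervals.
With interference 0.66 (so coincidence = 0.34), expected double-crossover frequency = 0.161 × 0.200 × 0.34 = 0.01095.
Expected number = 0.01095 × 500 = 5.47 ≈ 5.

5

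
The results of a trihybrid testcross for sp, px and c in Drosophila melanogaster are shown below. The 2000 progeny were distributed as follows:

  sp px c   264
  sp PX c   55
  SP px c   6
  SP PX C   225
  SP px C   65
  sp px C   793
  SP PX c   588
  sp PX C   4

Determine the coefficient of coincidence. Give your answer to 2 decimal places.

The two most frequent reciprocal classes, SP PX c and sp px C, are the parental types, so the F1 was SP PX c / sp px C.
The two rarest classes, SP px c and sp PX C, are the double crossovers. Comparing them with the parentals, only the px allele has switched, so px is the middle locus and the order is sp – px – c.
sp–px: (120 + 10)/2000 = 0.0650; px–c: (489 + 10)/2000 = 0.2495.
Expected DCO frequency = 0.0650 × 0.2495 ≈ 0.01622; observed = 10/2000 ≈ 0.00500.
Coefficient of coincidence = 0.00500/0.01622 ≈ 0.31.

0.31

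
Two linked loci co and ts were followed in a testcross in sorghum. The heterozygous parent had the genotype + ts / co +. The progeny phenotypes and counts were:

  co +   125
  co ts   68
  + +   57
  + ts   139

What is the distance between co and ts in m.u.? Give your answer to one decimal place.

32.1 m.u.

The recombinant classes are + + and co ts: 57 + 68 = 125.
Recombination frequency = 125/389 = 0.3213 ≈ 32.1%, i.e. 32.1 m.u.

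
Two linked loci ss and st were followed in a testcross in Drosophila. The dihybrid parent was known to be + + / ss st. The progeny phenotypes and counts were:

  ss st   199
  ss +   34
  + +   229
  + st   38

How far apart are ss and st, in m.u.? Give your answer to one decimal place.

14.4 m.u.

The recombinant classes are + st and ss +: 38 + 34 = 72.
Recombination frequency = 72/500 = 0.1440 ≈ 14.4%, i.e. 14.4 m.u.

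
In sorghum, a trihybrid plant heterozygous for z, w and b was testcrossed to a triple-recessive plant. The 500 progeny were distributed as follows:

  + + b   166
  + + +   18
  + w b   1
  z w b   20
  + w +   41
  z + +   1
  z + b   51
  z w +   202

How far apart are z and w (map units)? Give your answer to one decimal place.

18.8 map units

The two most frequent reciprocal classes, z w + and + + b, are the parental types, so the F1 was z w + / + + b.
The two rarest classes, z + + and + w b, are the double crossovers. Comparing them with the parentals, only the w allele has switched, so w is the middle locus and the order is b – w – z.
Crossovers in the w–z interval produce the single-crossover classes + w + and z + b (41 + 51 = 92) plus the double crossovers (2).
RF(w–z) = (92 + 2) / 500 = 94/500 = 0.1880 → 18.8 map units.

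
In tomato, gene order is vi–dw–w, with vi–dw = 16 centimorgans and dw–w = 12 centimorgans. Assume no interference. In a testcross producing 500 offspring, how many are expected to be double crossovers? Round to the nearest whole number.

10

Map distances give recombination frequencies of 0.160 and 0.120 for the two intervals.
With no interference, expected double-crossover frequency = 0.160 × 0.120 = 0.01920.
Expected number = 0.01920 × 500 = 9.60 ≈ 10.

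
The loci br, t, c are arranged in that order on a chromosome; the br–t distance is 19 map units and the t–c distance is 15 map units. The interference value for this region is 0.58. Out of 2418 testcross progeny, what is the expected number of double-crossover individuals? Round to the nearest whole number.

Map distances give recombination frequencies of 0.190 and 0.150 for the two intervals.
With interference 0.58 (so coincidence = 0.42), expected double-crossover frequency = 0.190 × 0.150 × 0.42 = 0.01197.
Expected number = 0.01197 × 2418 = 28.94 ≈ 29.

29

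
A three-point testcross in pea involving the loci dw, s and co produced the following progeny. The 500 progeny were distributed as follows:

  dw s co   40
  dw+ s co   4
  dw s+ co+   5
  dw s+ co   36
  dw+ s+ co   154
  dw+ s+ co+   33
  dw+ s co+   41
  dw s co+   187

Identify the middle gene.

s

The two most frequent reciprocal classes, dw s co+ and dw+ s+ co, are the parental types, so the F1 was dw s co+ / dw+ s+ co.
The two rarest classes, dw s+ co+ and dw+ s co, are the double crossovers. Comparing them with the parentals, only the s allele has switched, so s is the middle locus and the order is co – s – dw.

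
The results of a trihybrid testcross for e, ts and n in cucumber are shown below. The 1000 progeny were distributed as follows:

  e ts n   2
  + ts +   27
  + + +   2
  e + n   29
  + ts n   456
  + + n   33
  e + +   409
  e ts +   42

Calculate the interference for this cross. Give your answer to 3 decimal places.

0.156

The two most frequent reciprocal classes, e + + and + ts n, are the parental types, so the F1 was e + + / + ts n.
The two rarest classes, + + + and e ts n, are the double crossovers. Comparing them with the parentals, only the e allele has switched, so e is the middle locus and the order is ts – e – n.
ts–e: (75 + 4)/1000 = 0.0790; e–n: (56 + 4)/1000 = 0.0600.
Expected DCO frequency = 0.0790 × 0.0600 ≈ 0.00474; observed = 4/1000 ≈ 0.00400.
Coefficient of coincidence = 0.00400/0.00474 ≈ 0.844; interference = 1 − 0.844 = 0.156.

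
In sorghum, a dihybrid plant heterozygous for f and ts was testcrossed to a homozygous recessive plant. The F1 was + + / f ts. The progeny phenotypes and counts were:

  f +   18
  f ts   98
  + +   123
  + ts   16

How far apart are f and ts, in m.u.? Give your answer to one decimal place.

13.3 m.u.

The recombinant classes are + ts and f +: 16 + 18 = 34.
Recombination frequency = 34/255 = 0.1333 ≈ 13.3%, i.e. 13.3 m.u.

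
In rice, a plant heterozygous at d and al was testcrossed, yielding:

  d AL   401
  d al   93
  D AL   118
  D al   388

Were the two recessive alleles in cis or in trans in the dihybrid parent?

The two most frequent classes are D al (388) and d AL (401); these are the parental (non-recombinant) types.
So the F1 carried D al on one chromosome and d AL on the other — the recessive alleles are on opposite chromosomes (trans / repulsion).

trans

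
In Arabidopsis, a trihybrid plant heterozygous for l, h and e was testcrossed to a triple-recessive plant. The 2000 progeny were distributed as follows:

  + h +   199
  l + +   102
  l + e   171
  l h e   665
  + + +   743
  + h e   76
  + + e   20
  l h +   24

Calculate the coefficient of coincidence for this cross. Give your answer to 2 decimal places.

0.96

The two most frequent reciprocal classes, + + + and l h e, are the parental types, so the F1 was + + + / l h e.
The two rarest classes, + + e and l h +, are the double crossovers. Comparing them with the parentals, only the e allele has switched, so e is the middle locus and the order is h – e – l.
h–e: (370 + 44)/2000 = 0.2070; e–l: (178 + 44)/2000 = 0.1110.
Expected DCO frequency = 0.2070 × 0.1110 ≈ 0.02298; observed = 44/2000 ≈ 0.02200.
Coefficient of coincidence = 0.02200/0.02298 ≈ 0.96.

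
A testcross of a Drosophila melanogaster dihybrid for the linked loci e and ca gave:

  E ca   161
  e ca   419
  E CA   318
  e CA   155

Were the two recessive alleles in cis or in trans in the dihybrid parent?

The two most frequent classes are E CA (318) and e ca (419); these are the parental (non-recombinant) types.
So the F1 carried E CA on one chromosome and e ca on the other — the recessive alleles are on the same chromosome (cis / coupling).

cis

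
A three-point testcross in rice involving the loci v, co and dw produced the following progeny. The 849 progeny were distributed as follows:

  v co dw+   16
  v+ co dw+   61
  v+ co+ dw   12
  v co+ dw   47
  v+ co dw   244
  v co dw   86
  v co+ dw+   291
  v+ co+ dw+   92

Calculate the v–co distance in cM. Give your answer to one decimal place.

The two most frequent reciprocal classes, v+ co dw and v co+ dw+, are the parental types, so the F1 was v+ co dw / v co+ dw+.
The two rarest classes, v+ co+ dw and v co dw+, are the double crossovers. Comparing them with the parentals, only the co allele has switched, so co is the middle locus and the order is dw – co – v.
Crossovers in the co–v interval produce the single-crossover classes v co dw and v+ co+ dw+ (86 + 92 = 178) plus the double crossovers (28).
RF(co–v) = (178 + 28) / 849 = 206/849 = 0.2426 → 24.3 cM.

24.3 cM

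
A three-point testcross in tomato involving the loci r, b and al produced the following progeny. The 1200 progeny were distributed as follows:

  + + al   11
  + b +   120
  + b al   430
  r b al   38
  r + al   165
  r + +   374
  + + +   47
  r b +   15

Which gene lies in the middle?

b

The two most frequent reciprocal classes, + b al and r + +, are the parental types, so the F1 was + b al / r + +.
The two rarest classes, + + al and r b +, are the double crossovers. Comparing them with the parentals, only the b allele has switched, so b is the middle locus and the order is r – b – al.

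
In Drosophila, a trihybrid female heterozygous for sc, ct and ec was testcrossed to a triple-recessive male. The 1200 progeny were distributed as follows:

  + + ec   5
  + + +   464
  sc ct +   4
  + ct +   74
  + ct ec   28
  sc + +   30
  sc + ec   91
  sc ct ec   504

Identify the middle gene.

ec

The two most frequent reciprocal classes, sc ct ec and + + +, are the parental types, so the F1 was sc ct ec / + + +.
The two rarest classes, sc ct + and + + ec, are the double crossovers. Comparing them with the parentals, only the ec allele has switched, so ec is the middle locus and the order is sc – ec – ct.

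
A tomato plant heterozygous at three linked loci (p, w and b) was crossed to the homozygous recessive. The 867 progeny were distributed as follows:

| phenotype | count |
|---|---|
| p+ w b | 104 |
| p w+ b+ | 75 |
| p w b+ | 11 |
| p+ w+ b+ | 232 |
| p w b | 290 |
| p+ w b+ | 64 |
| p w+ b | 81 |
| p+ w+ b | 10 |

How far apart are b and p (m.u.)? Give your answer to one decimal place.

The two most frequent reciprocal classes, p+ w+ b+ and p w b, are the parental types, so the F1 was p+ w+ b+ / p w b.
The two rarest classes, p+ w+ b and p w b+, are the double crossovers. Comparing them with the parentals, only the b allele has switched, so b is the middle locus and the order is p – b – w.
Crossovers in the p–b interval produce the single-crossover classes p w+ b+ and p+ w b (75 + 104 = 179) plus the double crossovers (21).
RF(p–b) = (179 + 21) / 867 = 200/867 = 0.2307 → 23.1 m.u.

23.1 m.u.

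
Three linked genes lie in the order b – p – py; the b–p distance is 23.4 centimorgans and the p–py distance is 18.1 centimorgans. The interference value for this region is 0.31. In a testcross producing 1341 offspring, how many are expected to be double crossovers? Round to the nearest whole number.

39

Map distances give recombination frequencies of 0.234 and 0.181 for the two intervals.
With interference 0.31 (so coincidence = 0.69), expected double-crossover frequency = 0.234 × 0.181 × 0.69 = 0.02922.
Expected number = 0.02922 × 1341 = 39.19 ≈ 39.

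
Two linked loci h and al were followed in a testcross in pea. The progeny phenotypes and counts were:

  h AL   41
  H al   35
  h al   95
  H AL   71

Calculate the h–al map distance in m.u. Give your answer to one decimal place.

The two most frequent classes, H AL (71) and h al (95), are the parental types, so the F1 was H AL / h al.
The recombinant classes are H al and h AL: 35 + 41 = 76.
Recombination frequency = 76/242 = 0.3140 ≈ 31.4%, i.e. 31.4 m.u.

31.4 m.u.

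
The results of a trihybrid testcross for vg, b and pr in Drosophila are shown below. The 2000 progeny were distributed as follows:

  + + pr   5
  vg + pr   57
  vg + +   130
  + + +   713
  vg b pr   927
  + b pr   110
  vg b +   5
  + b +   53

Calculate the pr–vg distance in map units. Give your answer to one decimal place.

12.5 map units

The two most frequent reciprocal classes, vg b pr and + + +, are the parental types, so the F1 was vg b pr / + + +.
The two rarest classes, vg b + and + + pr, are the double crossovers. Comparing them with the parentals, only the pr allele has switched, so pr is the middle locus and the order is b – pr – vg.
Crossovers in the pr–vg interval produce the single-crossover classes + b pr and vg + + (110 + 130 = 240) plus the double crossovers (10).
RF(pr–vg) = (240 + 10) / 2000 = 250/2000 = 0.1250 → 12.5 map units.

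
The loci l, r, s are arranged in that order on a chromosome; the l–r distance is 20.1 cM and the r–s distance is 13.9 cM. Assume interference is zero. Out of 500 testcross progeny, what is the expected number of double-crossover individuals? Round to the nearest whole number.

14

Map distances give recombination frequencies of 0.201 and 0.139 for the two intervals.
With no interference, expected double-crossover frequency = 0.201 × 0.139 = 0.02794.
Expected number = 0.02794 × 500 = 13.97 ≈ 14.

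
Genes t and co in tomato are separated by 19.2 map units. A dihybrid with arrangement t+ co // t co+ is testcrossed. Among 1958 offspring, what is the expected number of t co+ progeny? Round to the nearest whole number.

A map distance of 19.2 map units corresponds to a recombination frequency of 0.192.
The F1 is t+ co / t co+, so t co+ is a parental gamete class with expected frequency (1 − r)/2 = 0.808/2 = 0.4040.
Expected number = 0.4040 × 1958 = 791.03 ≈ 791.

791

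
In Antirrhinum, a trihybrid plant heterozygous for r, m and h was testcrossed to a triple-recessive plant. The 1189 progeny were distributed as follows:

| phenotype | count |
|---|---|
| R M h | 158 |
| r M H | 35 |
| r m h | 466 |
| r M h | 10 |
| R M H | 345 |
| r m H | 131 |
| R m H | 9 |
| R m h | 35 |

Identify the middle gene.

m

The two most frequent reciprocal classes, r m h and R M H, are the parental types, so the F1 was r m h / R M H.
The two rarest classes, r M h and R m H, are the double crossovers. Comparing them with the parentals, only the m allele has switched, so m is the middle locus and the order is r – m – h.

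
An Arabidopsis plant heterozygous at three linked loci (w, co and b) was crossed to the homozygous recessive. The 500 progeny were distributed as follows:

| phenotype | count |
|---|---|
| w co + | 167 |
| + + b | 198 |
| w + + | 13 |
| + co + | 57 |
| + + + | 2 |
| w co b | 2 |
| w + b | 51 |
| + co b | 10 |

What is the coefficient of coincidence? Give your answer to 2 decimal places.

The two most frequent reciprocal classes, w co + and + + b, are the parental types, so the F1 was w co + / + + b.
The two rarest classes, w co b and + + +, are the double crossovers. Comparing them with the parentals, only the b allele has switched, so b is the middle locus and the order is co – b – w.
co–b: (23 + 4)/500 = 0.0540; b–w: (108 + 4)/500 = 0.2240.
Expected DCO frequency = 0.0540 × 0.2240 ≈ 0.01210; observed = 4/500 ≈ 0.00800.
Coefficient of coincidence = 0.00800/0.01210 ≈ 0.66.

0.66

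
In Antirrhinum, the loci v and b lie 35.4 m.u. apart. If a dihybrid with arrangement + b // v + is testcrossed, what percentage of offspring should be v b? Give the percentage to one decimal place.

A map distance of 35.4 m.u. corresponds to a recombination frequency of 0.354.
The F1 is + b / v +, so v b is a recombinant gamete class with expected frequency r/2 = 0.354/2 = 0.1770.
That is 0.1770 = 17.7% of the progeny.

17.7%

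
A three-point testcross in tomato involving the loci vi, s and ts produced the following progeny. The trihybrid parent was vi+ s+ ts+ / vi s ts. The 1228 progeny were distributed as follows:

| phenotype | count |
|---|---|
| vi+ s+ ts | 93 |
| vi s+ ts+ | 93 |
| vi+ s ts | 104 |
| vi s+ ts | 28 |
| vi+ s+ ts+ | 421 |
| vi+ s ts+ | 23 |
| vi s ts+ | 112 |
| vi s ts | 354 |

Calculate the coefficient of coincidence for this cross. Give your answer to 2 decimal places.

0.99

The two rarest classes, vi+ s ts+ and vi s+ ts, are the double crossovers. Comparing them with the parentals, only the s allele has switched, so s is the middle locus and the order is vi – s – ts.
vi–s: (197 + 51)/1228 = 0.2020; s–ts: (205 + 51)/1228 = 0.2085.
Expected DCO frequency = 0.2020 × 0.2085 ≈ 0.04212; observed = 51/1228 ≈ 0.04153.
Coefficient of coincidence = 0.04153/0.04212 ≈ 0.99.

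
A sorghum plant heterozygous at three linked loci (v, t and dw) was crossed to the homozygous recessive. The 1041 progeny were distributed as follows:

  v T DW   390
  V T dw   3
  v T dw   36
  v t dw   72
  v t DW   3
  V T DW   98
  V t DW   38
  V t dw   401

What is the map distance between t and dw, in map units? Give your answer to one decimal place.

The two most frequent reciprocal classes, V t dw and v T DW, are the parental types, so the F1 was V t dw / v T DW.
The two rarest classes, V T dw and v t DW, are the double crossovers. Comparing them with the parentals, only the t allele has switched, so t is the middle locus and the order is dw – t – v.
Crossovers in the dw–t interval produce the single-crossover classes V t DW and v T dw (38 + 36 = 74) plus the double crossovers (6).
RF(dw–t) = (74 + 6) / 1041 = 80/1041 = 0.0768 → 7.7 map units.

7.7 map units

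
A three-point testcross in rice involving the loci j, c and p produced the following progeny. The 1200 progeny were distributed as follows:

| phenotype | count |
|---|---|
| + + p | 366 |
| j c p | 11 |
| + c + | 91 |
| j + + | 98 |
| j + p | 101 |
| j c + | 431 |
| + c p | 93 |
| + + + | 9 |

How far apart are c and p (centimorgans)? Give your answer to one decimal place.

17.6 centimorgans

The two most frequent reciprocal classes, + + p and j c +, are the parental types, so the F1 was + + p / j c +.
The two rarest classes, + + + and j c p, are the double crossovers. Comparing them with the parentals, only the p allele has switched, so p is the middle locus and the order is j – p – c.
Crossovers in the p–c interval produce the single-crossover classes + c p and j + + (93 + 98 = 191) plus the double crossovers (20).
RF(p–c) = (191 + 20) / 1200 = 211/1200 = 0.1758 → 17.6 centimorgans.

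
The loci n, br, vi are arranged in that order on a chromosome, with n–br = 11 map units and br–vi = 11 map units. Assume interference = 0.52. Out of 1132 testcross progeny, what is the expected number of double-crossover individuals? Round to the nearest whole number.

7

Map distances give recombination frequencies of 0.110 and 0.110 for the two intervals.
With interference 0.52 (so coincidence = 0.48), expected double-crossover frequency = 0.110 × 0.110 × 0.48 = 0.00581.
Expected number = 0.00581 × 1132 = 6.57 ≈ 7.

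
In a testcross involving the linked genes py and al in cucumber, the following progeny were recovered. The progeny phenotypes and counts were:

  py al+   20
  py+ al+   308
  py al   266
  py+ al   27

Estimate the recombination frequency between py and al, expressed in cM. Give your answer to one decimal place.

The two most frequent classes, py+ al+ (308) and py al (266), are the parental types, so the F1 was py+ al+ / py al.
The recombinant classes are py+ al and py al+: 27 + 20 = 47.
Recombination frequency = 47/621 = 0.0757 ≈ 7.6%, i.e. 7.6 cM.

7.6 cM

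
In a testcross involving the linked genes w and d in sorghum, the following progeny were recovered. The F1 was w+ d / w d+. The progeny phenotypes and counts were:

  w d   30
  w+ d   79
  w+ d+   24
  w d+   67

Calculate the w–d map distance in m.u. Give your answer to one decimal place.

The recombinant classes are w+ d+ and w d: 24 + 30 = 54.
Recombination frequency = 54/200 = 0.2700 ≈ 27.0%, i.e. 27.0 m.u.

27.0 m.u.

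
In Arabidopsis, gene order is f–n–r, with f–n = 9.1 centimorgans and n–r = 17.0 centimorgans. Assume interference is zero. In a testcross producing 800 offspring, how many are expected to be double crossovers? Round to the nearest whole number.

12

Map distances give recombination frequencies of 0.091 and 0.170 for the two intervals.
With no interference, expected double-crossover frequency = 0.091 × 0.170 = 0.01547.
Expected number = 0.01547 × 800 = 12.38 ≈ 12.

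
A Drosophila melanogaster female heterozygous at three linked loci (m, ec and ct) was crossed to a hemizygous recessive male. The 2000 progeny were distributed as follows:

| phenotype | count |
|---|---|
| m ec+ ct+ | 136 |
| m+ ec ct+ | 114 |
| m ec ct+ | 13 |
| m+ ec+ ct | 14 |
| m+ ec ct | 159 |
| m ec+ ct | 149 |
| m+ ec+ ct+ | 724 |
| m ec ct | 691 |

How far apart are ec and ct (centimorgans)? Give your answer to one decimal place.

The two most frequent reciprocal classes, m ec ct and m+ ec+ ct+, are the parental types, so the F1 was m ec ct / m+ ec+ ct+.
The two rarest classes, m ec ct+ and m+ ec+ ct, are the double crossovers. Comparing them with the parentals, only the ct allele has switched, so ct is the middle locus and the order is ec – ct – m.
Crossovers in the ec–ct interval produce the single-crossover classes m ec+ ct and m+ ec ct+ (149 + 114 = 263) plus the double crossovers (27).
RF(ec–ct) = (263 + 27) / 2000 = 290/2000 = 0.1450 → 14.5 centimorgans.

14.5 centimorgans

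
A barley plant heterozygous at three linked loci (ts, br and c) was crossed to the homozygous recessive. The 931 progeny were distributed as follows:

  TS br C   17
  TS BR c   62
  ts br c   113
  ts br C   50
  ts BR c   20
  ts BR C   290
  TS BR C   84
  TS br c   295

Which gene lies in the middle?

c

The two most frequent reciprocal classes, ts BR C and TS br c, are the parental types, so the F1 was ts BR C / TS br c.
The two rarest classes, ts BR c and TS br C, are the double crossovers. Comparing them with the parentals, only the c allele has switched, so c is the middle locus and the order is br – c – ts.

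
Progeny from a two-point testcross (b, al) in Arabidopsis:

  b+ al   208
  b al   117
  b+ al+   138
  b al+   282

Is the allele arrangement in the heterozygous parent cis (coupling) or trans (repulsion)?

trans

The two most frequent classes are b+ al (208) and b al+ (282); these are the parental (non-recombinant) types.
So the F1 carried b+ al on one chromosome and b al+ on the other — the recessive alleles are on opposite chromosomes (trans / repulsion).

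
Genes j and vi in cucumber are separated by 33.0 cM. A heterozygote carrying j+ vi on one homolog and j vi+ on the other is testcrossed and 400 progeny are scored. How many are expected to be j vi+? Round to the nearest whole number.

A map distance of 33.0 cM corresponds to a recombination frequency of 0.330.
The F1 is j+ vi / j vi+, so j vi+ is a parental gamete class with expected frequency (1 − r)/2 = 0.670/2 = 0.3350.
Expected number = 0.3350 × 400 = 134.00 ≈ 134.

134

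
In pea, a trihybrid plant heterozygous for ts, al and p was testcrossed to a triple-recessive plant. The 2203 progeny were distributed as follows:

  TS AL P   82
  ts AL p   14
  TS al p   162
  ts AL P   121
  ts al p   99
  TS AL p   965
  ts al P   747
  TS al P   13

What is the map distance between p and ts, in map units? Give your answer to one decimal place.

9.4 map units

The two most frequent reciprocal classes, ts al P and TS AL p, are the parental types, so the F1 was ts al P / TS AL p.
The two rarest classes, TS al P and ts AL p, are the double crossovers. Comparing them with the parentals, only the ts allele has switched, so ts is the middle locus and the order is al – ts – p.
Crossovers in the ts–p interval produce the single-crossover classes ts al p and TS AL P (99 + 82 = 181) plus the double crossovers (27).
RF(ts–p) = (181 + 27) / 2203 = 208/2203 = 0.0944 → 9.4 map units.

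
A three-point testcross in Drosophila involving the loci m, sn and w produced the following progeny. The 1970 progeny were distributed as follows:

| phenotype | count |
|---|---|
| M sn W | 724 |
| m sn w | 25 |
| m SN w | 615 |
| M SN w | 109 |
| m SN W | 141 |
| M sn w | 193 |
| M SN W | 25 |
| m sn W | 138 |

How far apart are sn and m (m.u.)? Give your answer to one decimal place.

The two most frequent reciprocal classes, M sn W and m SN w, are the parental types, so the F1 was M sn W / m SN w.
The two rarest classes, M SN W and m sn w, are the double crossovers. Comparing them with the parentals, only the sn allele has switched, so sn is the middle locus and the order is w – sn – m.
Crossovers in the sn–m interval produce the single-crossover classes m sn W and M SN w (138 + 109 = 247) plus the double crossovers (50).
RF(sn–m) = (247 + 50) / 1970 = 297/1970 = 0.1508 → 15.1 m.u.

15.1 m.u.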